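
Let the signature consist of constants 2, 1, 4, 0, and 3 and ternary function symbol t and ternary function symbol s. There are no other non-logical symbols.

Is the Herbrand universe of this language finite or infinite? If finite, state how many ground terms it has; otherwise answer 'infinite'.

The signature has at least one function symbol (t, arity 3) and at least one constant (2).
Iterating t gives infinitely many distinct ground terms: 2, t(2, 2, 2), t(t(2, 2, 2), t(2, 2, 2), t(2, 2, 2)), ...
So the Herbrand universe is infinite.

infinite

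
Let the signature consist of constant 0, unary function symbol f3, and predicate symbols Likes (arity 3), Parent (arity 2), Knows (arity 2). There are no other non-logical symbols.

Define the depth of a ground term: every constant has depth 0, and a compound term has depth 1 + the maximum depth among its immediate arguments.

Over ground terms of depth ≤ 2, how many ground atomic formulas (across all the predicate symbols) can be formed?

First count ground terms of depth ≤ 2.
Let N_k = |{terms of depth ≤ k}|. Then N_0 = 1 and N_k = 1 + N_{k-1} for k ≥ 1 (one summand per function symbol, arity giving the exponent).
N_0 = 1
N_1 = 1 + 1 = 2
N_2 = 1 + 2 = 3
Explicitly: 0, f3(0), f3(f3(0)).
So |H| = 3.
Ground atoms are formed by filling each argument slot of a predicate with a term from H, so an r-ary predicate gives |H|^r atoms:
  Likes: 3^3 = 27;  Parent: 3^2 = 9;  Knows: 3^2 = 9
Total ground atoms: 27 + 9 + 9 = 45.

45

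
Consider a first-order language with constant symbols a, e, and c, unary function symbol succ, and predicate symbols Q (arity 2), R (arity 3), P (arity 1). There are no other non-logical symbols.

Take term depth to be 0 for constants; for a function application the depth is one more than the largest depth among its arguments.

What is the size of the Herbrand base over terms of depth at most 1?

258

First count ground terms of depth ≤ 1.
Let N_k = |{terms of depth ≤ k}|. Then N_0 = 3 and N_k = 3 + N_{k-1} for k ≥ 1 (one summand per function symbol, arity giving the exponent).
N_0 = 3
N_1 = 3 + 3 = 6
Explicitly: a, e, c, succ(a), succ(e), succ(c).
So |H| = 6.
Ground atoms are formed by filling each argument slot of a predicate with a term from H, so an r-ary predicate gives |H|^r atoms:
  Q: 6^2 = 36;  R: 6^3 = 216;  P: 6
Total ground atoms: 36 + 216 + 6 = 258.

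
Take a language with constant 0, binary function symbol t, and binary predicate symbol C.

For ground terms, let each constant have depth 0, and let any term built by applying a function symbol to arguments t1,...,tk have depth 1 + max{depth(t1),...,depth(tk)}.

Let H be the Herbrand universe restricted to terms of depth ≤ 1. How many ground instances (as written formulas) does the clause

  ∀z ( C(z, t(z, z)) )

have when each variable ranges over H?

Ground terms of depth ≤ 1:
  If N_k denotes the number of depth-≤k ground terms, the 1 constant gives N_0 = 1, and each function symbol of arity r contributes N_{k-1}^r new terms at level k: N_k = 1 + N_{k-1}^2.
  N_0 = 1
  N_1 = 1 + 1^2 = 2
  Explicitly: 0, t(0, 0).
So there are 2 ground terms available for substitution.
The body mentions the single quantified variable z; since ground terms form a free algebra, no two substitutions collapse to the same formula.
Number of ground instances = 2.

2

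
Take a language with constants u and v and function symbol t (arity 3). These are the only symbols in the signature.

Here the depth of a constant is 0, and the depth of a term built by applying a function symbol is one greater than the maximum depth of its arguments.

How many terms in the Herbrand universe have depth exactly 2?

Let N_k count ground terms of depth at most k. Each non-constant term of depth ≤ k is some function symbol applied to depth-≤(k−1) arguments, giving N_k = 2 + N_{k-1}^3.
N_0 = 2
N_1 = 2 + 2^3 = 10
N_2 = 2 + 10^3 = 1002
Terms of depth exactly 2: N_2 − N_1 = 1002 − 10 = 992.

992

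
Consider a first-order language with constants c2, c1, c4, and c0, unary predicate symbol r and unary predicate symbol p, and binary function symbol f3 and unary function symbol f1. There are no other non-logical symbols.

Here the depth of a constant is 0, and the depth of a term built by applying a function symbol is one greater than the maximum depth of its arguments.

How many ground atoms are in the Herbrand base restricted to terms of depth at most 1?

First count ground terms of depth ≤ 1.
If N_k denotes the number of depth-≤k ground terms, the 4 constants give N_0 = 4, and each function symbol of arity r contributes N_{k-1}^r new terms at level k: N_k = 4 + N_{k-1}^2 + N_{k-1}.
N_0 = 4
N_1 = 4 + 4^2 + 4 = 24
So |H| = 24.
Each predicate of arity r yields |H|^r ground atoms (one per choice of an r-tuple from H):
  r: 24;  p: 24
Total ground atoms: 24 + 24 = 48.

48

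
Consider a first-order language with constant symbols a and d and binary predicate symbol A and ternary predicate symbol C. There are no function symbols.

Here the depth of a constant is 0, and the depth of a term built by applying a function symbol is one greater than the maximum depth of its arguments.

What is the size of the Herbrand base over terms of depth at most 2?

12

First count ground terms of depth ≤ 2.
With no function symbols every ground term is a constant, so there are exactly 2 ground terms at every depth bound.
N_0 = 2
N_1 = 2
N_2 = 2
Explicitly: a, d.
So |H| = 2.
A ground atom is a predicate applied to a tuple of terms from H, so the count is the sum over predicates of |H|^arity:
  A: 2^2 = 4;  C: 2^3 = 8
Total ground atoms: 4 + 8 = 12.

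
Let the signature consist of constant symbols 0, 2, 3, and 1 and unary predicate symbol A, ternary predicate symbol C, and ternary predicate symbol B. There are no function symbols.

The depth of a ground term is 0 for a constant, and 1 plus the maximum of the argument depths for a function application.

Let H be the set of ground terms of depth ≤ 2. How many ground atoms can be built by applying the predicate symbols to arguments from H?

132

First count ground terms of depth ≤ 2.
With no function symbols every ground term is a constant, so there are exactly 4 ground terms at every depth bound.
N_0 = 4
N_1 = 4
N_2 = 4
So |H| = 4.
Ground atoms are formed by filling each argument slot of a predicate with a term from H, so an r-ary predicate gives |H|^r atoms:
  A: 4;  C: 4^3 = 64;  B: 4^3 = 64
Total ground atoms: 4 + 64 + 64 = 132.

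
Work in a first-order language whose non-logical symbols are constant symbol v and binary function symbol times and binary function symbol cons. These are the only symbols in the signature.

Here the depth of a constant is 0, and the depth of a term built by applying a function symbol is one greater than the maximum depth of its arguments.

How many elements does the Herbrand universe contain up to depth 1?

If N_k denotes the number of depth-≤k ground terms, the 1 constant gives N_0 = 1, and each function symbol of arity r contributes N_{k-1}^r new terms at level k: N_k = 1 + N_{k-1}^2 + N_{k-1}^2.
N_0 = 1
N_1 = 1 + 1^2 + 1^2 = 3
Explicitly: v, times(v, v), cons(v, v).

3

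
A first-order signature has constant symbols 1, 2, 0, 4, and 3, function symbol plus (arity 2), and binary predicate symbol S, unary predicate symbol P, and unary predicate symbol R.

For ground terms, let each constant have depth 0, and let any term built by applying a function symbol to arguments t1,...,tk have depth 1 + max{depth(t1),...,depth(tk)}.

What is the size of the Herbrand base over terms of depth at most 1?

960

First count ground terms of depth ≤ 1.
Count level by level. With function symbols plus/2, the terms of depth ≤ k are the 5 constants together with each function applied to depth-≤(k−1) tuples, so N_k = 5 + N_{k-1}^2.
N_0 = 5
N_1 = 5 + 5^2 = 30
So |H| = 30.
Ground atoms are formed by filling each argument slot of a predicate with a term from H, so an r-ary predicate gives |H|^r atoms:
  S: 30^2 = 900;  P: 30;  R: 30
Total ground atoms: 900 + 30 + 30 = 960.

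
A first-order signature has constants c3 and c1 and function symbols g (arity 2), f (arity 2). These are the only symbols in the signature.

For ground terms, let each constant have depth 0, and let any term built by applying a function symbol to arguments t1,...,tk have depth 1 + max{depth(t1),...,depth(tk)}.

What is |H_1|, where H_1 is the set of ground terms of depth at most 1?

10

Let N_k = |{terms of depth ≤ k}|. Then N_0 = 2 and N_k = 2 + N_{k-1}^2 + N_{k-1}^2 for k ≥ 1 (one summand per function symbol, arity giving the exponent).
N_0 = 2
N_1 = 2 + 2^2 + 2^2 = 10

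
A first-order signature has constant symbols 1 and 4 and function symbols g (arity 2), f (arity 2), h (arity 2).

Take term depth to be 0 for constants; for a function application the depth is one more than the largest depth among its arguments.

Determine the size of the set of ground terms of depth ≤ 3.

Let N_k count ground terms of depth at most k. Each non-constant term of depth ≤ k is some function symbol applied to depth-≤(k−1) arguments, giving N_k = 2 + N_{k-1}^2 + N_{k-1}^2 + N_{k-1}^2.
N_0 = 2
N_1 = 2 + 2^2 + 2^2 + 2^2 = 14
N_2 = 2 + 14^2 + 14^2 + 14^2 = 590
N_3 = 2 + 590^2 + 590^2 + 590^2 = 1044302

1044302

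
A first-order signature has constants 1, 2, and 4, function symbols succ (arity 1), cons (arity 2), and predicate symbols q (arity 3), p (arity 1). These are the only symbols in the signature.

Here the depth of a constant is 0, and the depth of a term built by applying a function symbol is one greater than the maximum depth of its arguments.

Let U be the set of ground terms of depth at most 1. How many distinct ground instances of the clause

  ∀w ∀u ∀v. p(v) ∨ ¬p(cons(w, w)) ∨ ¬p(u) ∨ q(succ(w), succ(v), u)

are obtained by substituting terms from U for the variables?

3375

Ground terms of depth ≤ 1:
  Write N_k for the number of ground terms of depth ≤ k. A term of depth ≤ k is either a constant or a function symbol applied to arguments of depth ≤ k−1, so N_k = 3 + N_{k-1} + N_{k-1}^2.
  N_0 = 3
  N_1 = 3 + 3 + 3^2 = 15
So there are 15 ground terms available for substitution.
The clause has 3 distinct variables (w, u, v), each appearing in the body. In the free term algebra distinct substitutions yield syntactically distinct ground instances.
Number of ground instances = 15^3 = 3375.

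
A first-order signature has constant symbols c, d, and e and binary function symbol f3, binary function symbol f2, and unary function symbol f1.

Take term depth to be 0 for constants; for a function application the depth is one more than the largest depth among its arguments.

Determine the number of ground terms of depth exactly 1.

21

If N_k denotes the number of depth-≤k ground terms, the 3 constants give N_0 = 3, and each function symbol of arity r contributes N_{k-1}^r new terms at level k: N_k = 3 + N_{k-1}^2 + N_{k-1}^2 + N_{k-1}.
N_0 = 3
N_1 = 3 + 3^2 + 3^2 + 3 = 24
Terms of depth exactly 1: N_1 − N_0 = 24 − 3 = 21.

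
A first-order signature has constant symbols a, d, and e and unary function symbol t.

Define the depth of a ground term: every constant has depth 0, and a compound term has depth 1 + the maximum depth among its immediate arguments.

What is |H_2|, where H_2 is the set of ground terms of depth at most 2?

If N_k denotes the number of depth-≤k ground terms, the 3 constants give N_0 = 3, and each function symbol of arity r contributes N_{k-1}^r new terms at level k: N_k = 3 + N_{k-1}.
N_0 = 3
N_1 = 3 + 3 = 6
N_2 = 3 + 6 = 9
Explicitly: a, d, e, t(a), t(d), t(e), t(t(a)), t(t(d)), t(t(e)).

9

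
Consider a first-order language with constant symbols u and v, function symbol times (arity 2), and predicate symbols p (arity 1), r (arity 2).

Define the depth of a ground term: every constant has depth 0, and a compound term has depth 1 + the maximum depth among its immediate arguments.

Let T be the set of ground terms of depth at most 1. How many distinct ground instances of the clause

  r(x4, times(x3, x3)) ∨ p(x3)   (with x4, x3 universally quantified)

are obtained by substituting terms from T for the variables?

Ground terms of depth ≤ 1:
  Let N_k = |{terms of depth ≤ k}|. Then N_0 = 2 and N_k = 2 + N_{k-1}^2 for k ≥ 1 (one summand per function symbol, arity giving the exponent).
  N_0 = 2
  N_1 = 2 + 2^2 = 6
  Explicitly: u, v, times(u, u), times(u, v), times(v, u), times(v, v).
So there are 6 ground terms available for substitution.
There are 2 variables to instantiate (x4, x3), each occurring in at least one literal, so different choices give different ground instances.
Number of ground instances = 6^2 = 36.

36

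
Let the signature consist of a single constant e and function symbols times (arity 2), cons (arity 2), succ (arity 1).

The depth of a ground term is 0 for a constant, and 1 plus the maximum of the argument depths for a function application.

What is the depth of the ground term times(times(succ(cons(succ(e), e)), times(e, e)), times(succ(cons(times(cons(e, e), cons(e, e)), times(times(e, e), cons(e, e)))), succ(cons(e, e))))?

depth(succ(e)) = 1 + depth(e) = 1 + 0 = 1
depth(cons(succ(e), e)) = 1 + max(1, 0) = 2
depth(succ(cons(succ(e), e))) = 1 + depth(cons(succ(e), e)) = 1 + 2 = 3
depth(times(e, e)) = 1 + max(0, 0) = 1
depth(times(succ(cons(succ(e), e)), times(e, e))) = 1 + max(3, 1) = 4
depth(cons(e, e)) = 1 + max(0, 0) = 1
depth(times(cons(e, e), cons(e, e))) = 1 + max(1, 1) = 2
depth(times(times(e, e), cons(e, e))) = 1 + max(1, 1) = 2
depth(cons(times(cons(e, e), cons(e, e)), times(times(e, e), cons(e, e)))) = 1 + max(2, 2) = 3
depth(succ(cons(times(cons(e, e), cons(e, e)), times(times(e, e), cons(e, e))))) = 1 + depth(cons(times(cons(e, e), cons(e, e)), times(times(e, e), cons(e, e)))) = 1 + 3 = 4
depth(succ(cons(e, e))) = 1 + depth(cons(e, e)) = 1 + 1 = 2
depth(times(succ(cons(times(cons(e, e), cons(e, e)), times(times(e, e), cons(e, e)))), succ(cons(e, e)))) = 1 + max(4, 2) = 5
depth(times(times(succ(cons(succ(e), e)), times(e, e)), times(succ(cons(times(cons(e, e), cons(e, e)), times(times(e, e), cons(e, e)))), succ(cons(e, e))))) = 1 + max(4, 5) = 6

6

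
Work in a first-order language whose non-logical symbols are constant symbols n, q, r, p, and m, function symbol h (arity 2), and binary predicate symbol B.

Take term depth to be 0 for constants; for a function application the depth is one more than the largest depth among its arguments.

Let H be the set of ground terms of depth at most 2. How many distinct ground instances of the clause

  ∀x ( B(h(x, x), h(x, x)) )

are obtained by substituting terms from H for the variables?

Ground terms of depth ≤ 2:
  Count level by level. With function symbols h/2, the terms of depth ≤ k are the 5 constants together with each function applied to depth-≤(k−1) tuples, so N_k = 5 + N_{k-1}^2.
  N_0 = 5
  N_1 = 5 + 5^2 = 30
  N_2 = 5 + 30^2 = 905
So there are 905 ground terms available for substitution.
The variable x ranges independently over the available ground terms, and distinct assignments produce distinct instances.
Number of ground instances = 905.

905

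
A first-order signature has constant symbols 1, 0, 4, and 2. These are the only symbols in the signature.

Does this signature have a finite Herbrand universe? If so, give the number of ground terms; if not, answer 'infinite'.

There are no function symbols, so every ground term is one of the 4 constants.
The Herbrand universe is {1, 0, 4, 2}, which is finite with 4 elements.

4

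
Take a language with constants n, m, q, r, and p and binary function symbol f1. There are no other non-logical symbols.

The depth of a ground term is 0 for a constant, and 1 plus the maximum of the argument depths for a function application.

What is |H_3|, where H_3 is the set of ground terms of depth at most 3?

Count level by level. With function symbols f1/2, the terms of depth ≤ k are the 5 constants together with each function applied to depth-≤(k−1) tuples, so N_k = 5 + N_{k-1}^2.
N_0 = 5
N_1 = 5 + 5^2 = 30
N_2 = 5 + 30^2 = 905
N_3 = 5 + 905^2 = 819030

819030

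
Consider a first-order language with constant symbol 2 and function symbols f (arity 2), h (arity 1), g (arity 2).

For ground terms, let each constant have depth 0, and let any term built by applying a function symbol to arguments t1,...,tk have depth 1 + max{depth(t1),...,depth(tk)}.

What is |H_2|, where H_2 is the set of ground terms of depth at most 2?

If N_k denotes the number of depth-≤k ground terms, the 1 constant gives N_0 = 1, and each function symbol of arity r contributes N_{k-1}^r new terms at level k: N_k = 1 + N_{k-1}^2 + N_{k-1} + N_{k-1}^2.
N_0 = 1
N_1 = 1 + 1^2 + 1 + 1^2 = 4
N_2 = 1 + 4^2 + 4 + 4^2 = 37

37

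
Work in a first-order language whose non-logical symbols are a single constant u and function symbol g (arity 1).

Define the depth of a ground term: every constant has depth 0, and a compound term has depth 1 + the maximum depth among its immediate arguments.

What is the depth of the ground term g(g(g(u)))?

3

depth(g(u)) = 1 + depth(u) = 1 + 0 = 1
depth(g(g(u))) = 1 + depth(g(u)) = 1 + 1 = 2
depth(g(g(g(u)))) = 1 + depth(g(g(u))) = 1 + 2 = 3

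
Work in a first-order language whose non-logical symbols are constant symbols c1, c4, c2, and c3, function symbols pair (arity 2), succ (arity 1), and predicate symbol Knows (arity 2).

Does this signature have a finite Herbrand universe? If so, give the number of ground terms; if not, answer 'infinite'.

infinite

The signature has at least one function symbol (pair, arity 2) and at least one constant (c1).
Iterating pair gives infinitely many distinct ground terms: c1, pair(c1, c1), pair(pair(c1, c1), pair(c1, c1)), ...
So the Herbrand universe is infinite.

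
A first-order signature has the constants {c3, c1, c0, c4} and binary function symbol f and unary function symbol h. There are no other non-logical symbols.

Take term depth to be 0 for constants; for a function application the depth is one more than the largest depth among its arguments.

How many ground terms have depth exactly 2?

580

Write N_k for the number of ground terms of depth ≤ k. A term of depth ≤ k is either a constant or a function symbol applied to arguments of depth ≤ k−1, so N_k = 4 + N_{k-1}^2 + N_{k-1}.
N_0 = 4
N_1 = 4 + 4^2 + 4 = 24
N_2 = 4 + 24^2 + 24 = 604
Terms of depth exactly 2: N_2 − N_1 = 604 − 24 = 580.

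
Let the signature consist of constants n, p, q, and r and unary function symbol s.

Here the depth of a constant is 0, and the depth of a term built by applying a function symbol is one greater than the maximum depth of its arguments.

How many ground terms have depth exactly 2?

4

If N_k denotes the number of depth-≤k ground terms, the 4 constants give N_0 = 4, and each function symbol of arity r contributes N_{k-1}^r new terms at level k: N_k = 4 + N_{k-1}.
N_0 = 4
N_1 = 4 + 4 = 8
N_2 = 4 + 8 = 12
Terms of depth exactly 2: N_2 − N_1 = 12 − 8 = 4.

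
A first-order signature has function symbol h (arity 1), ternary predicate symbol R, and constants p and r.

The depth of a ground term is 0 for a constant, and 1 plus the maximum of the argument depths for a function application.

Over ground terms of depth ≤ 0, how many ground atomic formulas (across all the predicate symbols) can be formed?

8

First count ground terms of depth ≤ 0.
Let N_k = |{terms of depth ≤ k}|. Then N_0 = 2 and N_k = 2 + N_{k-1} for k ≥ 1 (one summand per function symbol, arity giving the exponent).
N_0 = 2
Explicitly: p, r.
So |H| = 2.
Each predicate of arity r yields |H|^r ground atoms (one per choice of an r-tuple from H):
  R: 2^3 = 8
Total ground atoms: 8.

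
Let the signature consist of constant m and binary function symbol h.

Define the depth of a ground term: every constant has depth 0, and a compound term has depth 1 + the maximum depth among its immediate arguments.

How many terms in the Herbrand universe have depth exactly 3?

Count level by level. With function symbols h/2, the terms of depth ≤ k are the 1 constant together with each function applied to depth-≤(k−1) tuples, so N_k = 1 + N_{k-1}^2.
N_0 = 1
N_1 = 1 + 1^2 = 2
N_2 = 1 + 2^2 = 5
N_3 = 1 + 5^2 = 26
Terms of depth exactly 3: N_3 − N_2 = 26 − 5 = 21.

21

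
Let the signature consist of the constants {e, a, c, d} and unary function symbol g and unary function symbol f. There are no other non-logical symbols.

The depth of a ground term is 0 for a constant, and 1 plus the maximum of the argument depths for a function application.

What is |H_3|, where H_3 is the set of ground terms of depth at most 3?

60

Let N_k count ground terms of depth at most k. Each non-constant term of depth ≤ k is some function symbol applied to depth-≤(k−1) arguments, giving N_k = 4 + N_{k-1} + N_{k-1}.
N_0 = 4
N_1 = 4 + 4 + 4 = 12
N_2 = 4 + 12 + 12 = 28
N_3 = 4 + 28 + 28 = 60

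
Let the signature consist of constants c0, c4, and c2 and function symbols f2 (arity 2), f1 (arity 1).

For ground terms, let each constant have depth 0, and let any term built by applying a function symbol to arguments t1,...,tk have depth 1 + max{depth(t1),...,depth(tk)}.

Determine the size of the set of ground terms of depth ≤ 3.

Let N_k count ground terms of depth at most k. Each non-constant term of depth ≤ k is some function symbol applied to depth-≤(k−1) arguments, giving N_k = 3 + N_{k-1}^2 + N_{k-1}.
N_0 = 3
N_1 = 3 + 3^2 + 3 = 15
N_2 = 3 + 15^2 + 15 = 243
N_3 = 3 + 243^2 + 243 = 59295

59295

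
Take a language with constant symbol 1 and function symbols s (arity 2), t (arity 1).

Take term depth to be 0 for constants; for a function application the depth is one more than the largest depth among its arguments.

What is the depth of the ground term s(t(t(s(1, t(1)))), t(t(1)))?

depth(t(1)) = 1 + depth(1) = 1 + 0 = 1
depth(s(1, t(1))) = 1 + max(0, 1) = 2
depth(t(s(1, t(1)))) = 1 + depth(s(1, t(1))) = 1 + 2 = 3
depth(t(t(s(1, t(1))))) = 1 + depth(t(s(1, t(1)))) = 1 + 3 = 4
depth(t(t(1))) = 1 + depth(t(1)) = 1 + 1 = 2
depth(s(t(t(s(1, t(1)))), t(t(1)))) = 1 + max(4, 2) = 5

5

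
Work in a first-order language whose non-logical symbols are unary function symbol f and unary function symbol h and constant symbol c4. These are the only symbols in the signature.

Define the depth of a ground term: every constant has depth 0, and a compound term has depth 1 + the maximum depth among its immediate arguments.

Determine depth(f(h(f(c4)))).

depth(f(c4)) = 1 + depth(c4) = 1 + 0 = 1
depth(h(f(c4))) = 1 + depth(f(c4)) = 1 + 1 = 2
depth(f(h(f(c4)))) = 1 + depth(h(f(c4))) = 1 + 2 = 3

3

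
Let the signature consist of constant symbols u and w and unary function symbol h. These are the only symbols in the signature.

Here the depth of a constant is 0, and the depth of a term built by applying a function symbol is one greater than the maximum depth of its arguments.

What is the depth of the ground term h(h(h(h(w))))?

depth(h(w)) = 1 + depth(w) = 1 + 0 = 1
depth(h(h(w))) = 1 + depth(h(w)) = 1 + 1 = 2
depth(h(h(h(w)))) = 1 + depth(h(h(w))) = 1 + 2 = 3
depth(h(h(h(h(w))))) = 1 + depth(h(h(h(w)))) = 1 + 3 = 4

4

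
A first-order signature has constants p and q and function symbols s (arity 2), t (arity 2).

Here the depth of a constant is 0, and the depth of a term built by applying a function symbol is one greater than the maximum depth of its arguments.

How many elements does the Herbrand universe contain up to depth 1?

10

Count level by level. With function symbols s/2, t/2, the terms of depth ≤ k are the 2 constants together with each function applied to depth-≤(k−1) tuples, so N_k = 2 + N_{k-1}^2 + N_{k-1}^2.
N_0 = 2
N_1 = 2 + 2^2 + 2^2 = 10
Explicitly: p, q, s(p, p), s(p, q), s(q, p), s(q, q), t(p, p), t(p, q), t(q, p), t(q, q).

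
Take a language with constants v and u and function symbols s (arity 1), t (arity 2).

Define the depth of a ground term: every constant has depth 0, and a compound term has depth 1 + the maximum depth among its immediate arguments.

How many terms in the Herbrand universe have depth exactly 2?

Count level by level. With function symbols s/1, t/2, the terms of depth ≤ k are the 2 constants together with each function applied to depth-≤(k−1) tuples, so N_k = 2 + N_{k-1} + N_{k-1}^2.
N_0 = 2
N_1 = 2 + 2 + 2^2 = 8
N_2 = 2 + 8 + 8^2 = 74
Terms of depth exactly 2: N_2 − N_1 = 74 − 8 = 66.

66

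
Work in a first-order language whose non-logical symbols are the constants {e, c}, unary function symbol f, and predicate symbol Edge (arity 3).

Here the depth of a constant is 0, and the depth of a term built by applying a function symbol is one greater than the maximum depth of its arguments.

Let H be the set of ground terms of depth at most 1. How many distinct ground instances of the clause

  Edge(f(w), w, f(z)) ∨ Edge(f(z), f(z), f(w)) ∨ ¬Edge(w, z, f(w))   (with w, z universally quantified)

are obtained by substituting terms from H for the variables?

Ground terms of depth ≤ 1:
  Let N_k = |{terms of depth ≤ k}|. Then N_0 = 2 and N_k = 2 + N_{k-1} for k ≥ 1 (one summand per function symbol, arity giving the exponent).
  N_0 = 2
  N_1 = 2 + 2 = 4
  Explicitly: e, c, f(e), f(c).
So there are 4 ground terms available for substitution.
Each of w, z ranges independently over the available ground terms, and distinct assignments produce distinct instances.
Number of ground instances = 4^2 = 16.

16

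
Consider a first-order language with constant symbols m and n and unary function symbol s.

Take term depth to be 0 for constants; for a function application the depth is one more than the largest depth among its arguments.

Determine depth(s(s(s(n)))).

depth(s(n)) = 1 + depth(n) = 1 + 0 = 1
depth(s(s(n))) = 1 + depth(s(n)) = 1 + 1 = 2
depth(s(s(s(n)))) = 1 + depth(s(s(n))) = 1 + 2 = 3

3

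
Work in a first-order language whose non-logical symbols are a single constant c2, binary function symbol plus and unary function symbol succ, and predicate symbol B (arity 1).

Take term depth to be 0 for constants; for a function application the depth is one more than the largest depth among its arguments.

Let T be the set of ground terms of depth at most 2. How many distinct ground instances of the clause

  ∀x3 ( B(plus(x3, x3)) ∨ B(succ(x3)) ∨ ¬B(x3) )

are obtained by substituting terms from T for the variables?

13

Ground terms of depth ≤ 2:
  If N_k denotes the number of depth-≤k ground terms, the 1 constant gives N_0 = 1, and each function symbol of arity r contributes N_{k-1}^r new terms at level k: N_k = 1 + N_{k-1}^2 + N_{k-1}.
  N_0 = 1
  N_1 = 1 + 1^2 + 1 = 3
  N_2 = 1 + 3^2 + 3 = 13
So there are 13 ground terms available for substitution.
The body mentions the single quantified variable x3; since ground terms form a free algebra, no two substitutions collapse to the same formula.
Number of ground instances = 13.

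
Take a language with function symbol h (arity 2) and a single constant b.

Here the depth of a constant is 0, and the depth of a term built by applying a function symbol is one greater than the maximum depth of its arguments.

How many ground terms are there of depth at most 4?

677

Let N_k count ground terms of depth at most k. Each non-constant term of depth ≤ k is some function symbol applied to depth-≤(k−1) arguments, giving N_k = 1 + N_{k-1}^2.
N_0 = 1
N_1 = 1 + 1^2 = 2
N_2 = 1 + 2^2 = 5
N_3 = 1 + 5^2 = 26
N_4 = 1 + 26^2 = 677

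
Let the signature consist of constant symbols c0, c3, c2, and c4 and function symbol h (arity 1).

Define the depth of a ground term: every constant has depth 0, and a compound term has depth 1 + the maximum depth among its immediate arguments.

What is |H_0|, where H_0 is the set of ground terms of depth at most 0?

If N_k denotes the number of depth-≤k ground terms, the 4 constants give N_0 = 4, and each function symbol of arity r contributes N_{k-1}^r new terms at level k: N_k = 4 + N_{k-1}.
N_0 = 4

4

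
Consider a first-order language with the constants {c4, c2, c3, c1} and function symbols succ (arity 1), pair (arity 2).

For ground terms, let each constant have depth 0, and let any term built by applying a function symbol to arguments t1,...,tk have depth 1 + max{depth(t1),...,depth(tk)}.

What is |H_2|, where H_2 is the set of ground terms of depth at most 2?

Write N_k for the number of ground terms of depth ≤ k. A term of depth ≤ k is either a constant or a function symbol applied to arguments of depth ≤ k−1, so N_k = 4 + N_{k-1} + N_{k-1}^2.
N_0 = 4
N_1 = 4 + 4 + 4^2 = 24
N_2 = 4 + 24 + 24^2 = 604

604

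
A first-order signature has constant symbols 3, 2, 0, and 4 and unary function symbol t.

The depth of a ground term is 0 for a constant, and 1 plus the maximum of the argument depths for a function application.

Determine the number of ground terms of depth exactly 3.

4

Write N_k for the number of ground terms of depth ≤ k. A term of depth ≤ k is either a constant or a function symbol applied to arguments of depth ≤ k−1, so N_k = 4 + N_{k-1}.
N_0 = 4
N_1 = 4 + 4 = 8
N_2 = 4 + 8 = 12
N_3 = 4 + 12 = 16
Terms of depth exactly 3: N_3 − N_2 = 16 − 12 = 4.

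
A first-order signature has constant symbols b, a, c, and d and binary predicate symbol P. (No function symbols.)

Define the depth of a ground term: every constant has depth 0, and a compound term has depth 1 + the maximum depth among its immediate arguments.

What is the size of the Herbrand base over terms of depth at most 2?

First count ground terms of depth ≤ 2.
With no function symbols every ground term is a constant, so there are exactly 4 ground terms at every depth bound.
N_0 = 4
N_1 = 4
N_2 = 4
So |H| = 4.
Ground atoms are formed by filling each argument slot of a predicate with a term from H, so an r-ary predicate gives |H|^r atoms:
  P: 4^2 = 16
Total ground atoms: 16.

16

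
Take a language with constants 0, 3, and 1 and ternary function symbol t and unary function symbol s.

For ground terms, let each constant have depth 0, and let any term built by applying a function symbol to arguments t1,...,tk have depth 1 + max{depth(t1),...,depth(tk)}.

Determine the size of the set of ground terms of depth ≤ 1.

Let N_k = |{terms of depth ≤ k}|. Then N_0 = 3 and N_k = 3 + N_{k-1}^3 + N_{k-1} for k ≥ 1 (one summand per function symbol, arity giving the exponent).
N_0 = 3
N_1 = 3 + 3^3 + 3 = 33

33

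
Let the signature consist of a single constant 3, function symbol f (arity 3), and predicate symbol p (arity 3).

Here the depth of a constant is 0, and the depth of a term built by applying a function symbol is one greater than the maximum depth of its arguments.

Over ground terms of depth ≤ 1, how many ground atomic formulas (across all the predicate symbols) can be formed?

8

First count ground terms of depth ≤ 1.
Let N_k = |{terms of depth ≤ k}|. Then N_0 = 1 and N_k = 1 + N_{k-1}^3 for k ≥ 1 (one summand per function symbol, arity giving the exponent).
N_0 = 1
N_1 = 1 + 1^3 = 2
Explicitly: 3, f(3, 3, 3).
So |H| = 2.
Ground atoms are formed by filling each argument slot of a predicate with a term from H, so an r-ary predicate gives |H|^r atoms:
  p: 2^3 = 8
Total ground atoms: 8.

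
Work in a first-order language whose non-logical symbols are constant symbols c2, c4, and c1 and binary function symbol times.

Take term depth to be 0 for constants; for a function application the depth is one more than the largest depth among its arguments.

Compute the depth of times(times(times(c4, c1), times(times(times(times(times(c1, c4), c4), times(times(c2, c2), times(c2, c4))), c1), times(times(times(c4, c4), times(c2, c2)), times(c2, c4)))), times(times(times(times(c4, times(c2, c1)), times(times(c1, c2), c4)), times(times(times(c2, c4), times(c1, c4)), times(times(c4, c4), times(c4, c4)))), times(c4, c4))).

depth(times(c4, c1)) = 1 + max(0, 0) = 1
depth(times(c1, c4)) = 1 + max(0, 0) = 1
depth(times(times(c1, c4), c4)) = 1 + max(1, 0) = 2
depth(times(c2, c2)) = 1 + max(0, 0) = 1
depth(times(c2, c4)) = 1 + max(0, 0) = 1
depth(times(times(c2, c2), times(c2, c4))) = 1 + max(1, 1) = 2
depth(times(times(times(c1, c4), c4), times(times(c2, c2), times(c2, c4)))) = 1 + max(2, 2) = 3
depth(times(times(times(times(c1, c4), c4), times(times(c2, c2), times(c2, c4))), c1)) = 1 + max(3, 0) = 4
depth(times(c4, c4)) = 1 + max(0, 0) = 1
depth(times(times(c4, c4), times(c2, c2))) = 1 + max(1, 1) = 2
depth(times(times(times(c4, c4), times(c2, c2)), times(c2, c4))) = 1 + max(2, 1) = 3
depth(times(times(times(times(times(c1, c4), c4), times(times(c2, c2), times(c2, c4))), c1), times(times(times(c4, c4), times(c2, c2)), times(c2, c4)))) = 1 + max(4, 3) = 5
depth(times(times(c4, c1), times(times(times(times(times(c1, c4), c4), times(times(c2, c2), times(c2, c4))), c1), times(times(times(c4, c4), times(c2, c2)), times(c2, c4))))) = 1 + max(1, 5) = 6
depth(times(c2, c1)) = 1 + max(0, 0) = 1
depth(times(c4, times(c2, c1))) = 1 + max(0, 1) = 2
depth(times(c1, c2)) = 1 + max(0, 0) = 1
depth(times(times(c1, c2), c4)) = 1 + max(1, 0) = 2
depth(times(times(c4, times(c2, c1)), times(times(c1, c2), c4))) = 1 + max(2, 2) = 3
depth(times(times(c2, c4), times(c1, c4))) = 1 + max(1, 1) = 2
depth(times(times(c4, c4), times(c4, c4))) = 1 + max(1, 1) = 2
depth(times(times(times(c2, c4), times(c1, c4)), times(times(c4, c4), times(c4, c4)))) = 1 + max(2, 2) = 3
depth(times(times(times(c4, times(c2, c1)), times(times(c1, c2), c4)), times(times(times(c2, c4), times(c1, c4)), times(times(c4, c4), times(c4, c4))))) = 1 + max(3, 3) = 4
depth(times(times(times(times(c4, times(c2, c1)), times(times(c1, c2), c4)), times(times(times(c2, c4), times(c1, c4)), times(times(c4, c4), times(c4, c4)))), times(c4, c4))) = 1 + max(4, 1) = 5
depth(times(times(times(c4, c1), times(times(times(times(times(c1, c4), c4), times(times(c2, c2), times(c2, c4))), c1), times(times(times(c4, c4), times(c2, c2)), times(c2, c4)))), times(times(times(times(c4, times(c2, c1)), times(times(c1, c2), c4)), times(times(times(c2, c4), times(c1, c4)), times(times(c4, c4), times(c4, c4)))), times(c4, c4)))) = 1 + max(6, 5) = 7

7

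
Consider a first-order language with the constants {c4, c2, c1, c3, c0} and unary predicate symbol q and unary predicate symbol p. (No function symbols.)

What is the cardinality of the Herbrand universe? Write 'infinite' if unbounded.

There are no function symbols, so every ground term is one of the 5 constants.
The Herbrand universe is {c4, c2, c1, c3, c0}, which is finite with 5 elements.

5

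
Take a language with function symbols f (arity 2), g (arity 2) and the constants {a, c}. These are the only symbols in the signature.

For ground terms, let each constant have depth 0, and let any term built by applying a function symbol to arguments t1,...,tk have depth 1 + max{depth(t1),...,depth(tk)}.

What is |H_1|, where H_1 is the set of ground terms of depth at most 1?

If N_k denotes the number of depth-≤k ground terms, the 2 constants give N_0 = 2, and each function symbol of arity r contributes N_{k-1}^r new terms at level k: N_k = 2 + N_{k-1}^2 + N_{k-1}^2.
N_0 = 2
N_1 = 2 + 2^2 + 2^2 = 10
Explicitly: a, c, f(a, a), f(a, c), f(c, a), f(c, c), g(a, a), g(a, c), g(c, a), g(c, c).

10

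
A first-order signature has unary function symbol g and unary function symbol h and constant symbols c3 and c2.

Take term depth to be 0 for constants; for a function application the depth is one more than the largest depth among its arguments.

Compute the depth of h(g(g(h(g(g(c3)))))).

depth(g(c3)) = 1 + depth(c3) = 1 + 0 = 1
depth(g(g(c3))) = 1 + depth(g(c3)) = 1 + 1 = 2
depth(h(g(g(c3)))) = 1 + depth(g(g(c3))) = 1 + 2 = 3
depth(g(h(g(g(c3))))) = 1 + depth(h(g(g(c3)))) = 1 + 3 = 4
depth(g(g(h(g(g(c3)))))) = 1 + depth(g(h(g(g(c3))))) = 1 + 4 = 5
depth(h(g(g(h(g(g(c3))))))) = 1 + depth(g(g(h(g(g(c3)))))) = 1 + 5 = 6

6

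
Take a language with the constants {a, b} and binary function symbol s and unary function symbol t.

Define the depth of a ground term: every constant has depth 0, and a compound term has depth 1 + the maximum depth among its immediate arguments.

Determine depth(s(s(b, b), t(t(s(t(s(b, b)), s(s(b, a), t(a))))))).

depth(s(b, b)) = 1 + max(0, 0) = 1
depth(t(s(b, b))) = 1 + depth(s(b, b)) = 1 + 1 = 2
depth(s(b, a)) = 1 + max(0, 0) = 1
depth(t(a)) = 1 + depth(a) = 1 + 0 = 1
depth(s(s(b, a), t(a))) = 1 + max(1, 1) = 2
depth(s(t(s(b, b)), s(s(b, a), t(a)))) = 1 + max(2, 2) = 3
depth(t(s(t(s(b, b)), s(s(b, a), t(a))))) = 1 + depth(s(t(s(b, b)), s(s(b, a), t(a)))) = 1 + 3 = 4
depth(t(t(s(t(s(b, b)), s(s(b, a), t(a)))))) = 1 + depth(t(s(t(s(b, b)), s(s(b, a), t(a))))) = 1 + 4 = 5
depth(s(s(b, b), t(t(s(t(s(b, b)), s(s(b, a), t(a))))))) = 1 + max(1, 5) = 6

6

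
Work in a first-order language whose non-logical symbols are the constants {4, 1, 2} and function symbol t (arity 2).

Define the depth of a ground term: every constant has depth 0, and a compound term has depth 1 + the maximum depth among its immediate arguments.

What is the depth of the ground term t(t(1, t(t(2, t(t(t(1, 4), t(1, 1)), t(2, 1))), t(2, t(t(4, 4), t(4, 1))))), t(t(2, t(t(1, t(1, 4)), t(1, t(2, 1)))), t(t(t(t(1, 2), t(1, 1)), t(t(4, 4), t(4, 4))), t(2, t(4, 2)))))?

7

depth(t(1, 4)) = 1 + max(0, 0) = 1
depth(t(1, 1)) = 1 + max(0, 0) = 1
depth(t(t(1, 4), t(1, 1))) = 1 + max(1, 1) = 2
depth(t(2, 1)) = 1 + max(0, 0) = 1
depth(t(t(t(1, 4), t(1, 1)), t(2, 1))) = 1 + max(2, 1) = 3
depth(t(2, t(t(t(1, 4), t(1, 1)), t(2, 1)))) = 1 + max(0, 3) = 4
depth(t(4, 4)) = 1 + max(0, 0) = 1
depth(t(4, 1)) = 1 + max(0, 0) = 1
depth(t(t(4, 4), t(4, 1))) = 1 + max(1, 1) = 2
depth(t(2, t(t(4, 4), t(4, 1)))) = 1 + max(0, 2) = 3
depth(t(t(2, t(t(t(1, 4), t(1, 1)), t(2, 1))), t(2, t(t(4, 4), t(4, 1))))) = 1 + max(4, 3) = 5
depth(t(1, t(t(2, t(t(t(1, 4), t(1, 1)), t(2, 1))), t(2, t(t(4, 4), t(4, 1)))))) = 1 + max(0, 5) = 6
depth(t(1, t(1, 4))) = 1 + max(0, 1) = 2
depth(t(1, t(2, 1))) = 1 + max(0, 1) = 2
depth(t(t(1, t(1, 4)), t(1, t(2, 1)))) = 1 + max(2, 2) = 3
depth(t(2, t(t(1, t(1, 4)), t(1, t(2, 1))))) = 1 + max(0, 3) = 4
depth(t(1, 2)) = 1 + max(0, 0) = 1
depth(t(t(1, 2), t(1, 1))) = 1 + max(1, 1) = 2
depth(t(t(4, 4), t(4, 4))) = 1 + max(1, 1) = 2
depth(t(t(t(1, 2), t(1, 1)), t(t(4, 4), t(4, 4)))) = 1 + max(2, 2) = 3
depth(t(4, 2)) = 1 + max(0, 0) = 1
depth(t(2, t(4, 2))) = 1 + max(0, 1) = 2
depth(t(t(t(t(1, 2), t(1, 1)), t(t(4, 4), t(4, 4))), t(2, t(4, 2)))) = 1 + max(3, 2) = 4
depth(t(t(2, t(t(1, t(1, 4)), t(1, t(2, 1)))), t(t(t(t(1, 2), t(1, 1)), t(t(4, 4), t(4, 4))), t(2, t(4, 2))))) = 1 + max(4, 4) = 5
depth(t(t(1, t(t(2, t(t(t(1, 4), t(1, 1)), t(2, 1))), t(2, t(t(4, 4), t(4, 1))))), t(t(2, t(t(1, t(1, 4)), t(1, t(2, 1)))), t(t(t(t(1, 2), t(1, 1)), t(t(4, 4), t(4, 4))), t(2, t(4, 2)))))) = 1 + max(6, 5) = 7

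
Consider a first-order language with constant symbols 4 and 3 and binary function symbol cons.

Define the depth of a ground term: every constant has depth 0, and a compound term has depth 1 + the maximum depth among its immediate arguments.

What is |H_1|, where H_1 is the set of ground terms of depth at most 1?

Count level by level. With function symbols cons/2, the terms of depth ≤ k are the 2 constants together with each function applied to depth-≤(k−1) tuples, so N_k = 2 + N_{k-1}^2.
N_0 = 2
N_1 = 2 + 2^2 = 6

6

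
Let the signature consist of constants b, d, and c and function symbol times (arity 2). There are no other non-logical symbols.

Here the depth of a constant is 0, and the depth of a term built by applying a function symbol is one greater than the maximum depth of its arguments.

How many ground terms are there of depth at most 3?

21612

Let N_k count ground terms of depth at most k. Each non-constant term of depth ≤ k is some function symbol applied to depth-≤(k−1) arguments, giving N_k = 3 + N_{k-1}^2.
N_0 = 3
N_1 = 3 + 3^2 = 12
N_2 = 3 + 12^2 = 147
N_3 = 3 + 147^2 = 21612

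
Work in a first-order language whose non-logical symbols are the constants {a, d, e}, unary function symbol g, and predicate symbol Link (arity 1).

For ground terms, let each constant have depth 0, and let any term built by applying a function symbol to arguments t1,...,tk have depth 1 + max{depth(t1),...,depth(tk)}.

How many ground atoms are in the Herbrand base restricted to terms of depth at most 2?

9

First count ground terms of depth ≤ 2.
Count level by level. With function symbols g/1, the terms of depth ≤ k are the 3 constants together with each function applied to depth-≤(k−1) tuples, so N_k = 3 + N_{k-1}.
N_0 = 3
N_1 = 3 + 3 = 6
N_2 = 3 + 6 = 9
So |H| = 9.
Each predicate of arity r yields |H|^r ground atoms (one per choice of an r-tuple from H):
  Link: 9
Total ground atoms: 9.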